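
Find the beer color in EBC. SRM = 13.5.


EBC = SRM · 1.97
EBC = 13.5 · 1.97

26.5950 EBC


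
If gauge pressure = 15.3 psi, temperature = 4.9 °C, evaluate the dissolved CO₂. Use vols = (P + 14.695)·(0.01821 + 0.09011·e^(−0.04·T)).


vols = (15.3 + 14.695)·(0.01821 + 0.09011·e^(−0.04·4.9))

2.7680 volumes


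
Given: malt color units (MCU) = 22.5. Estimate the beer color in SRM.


SRM = 1.4922 · MCU^0.6859
SRM = 1.4922 · 22.5^0.6859

12.6267 SRM


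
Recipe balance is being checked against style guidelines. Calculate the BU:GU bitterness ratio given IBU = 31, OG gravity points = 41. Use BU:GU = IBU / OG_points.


BU:GU = 31 / 41

0.7561


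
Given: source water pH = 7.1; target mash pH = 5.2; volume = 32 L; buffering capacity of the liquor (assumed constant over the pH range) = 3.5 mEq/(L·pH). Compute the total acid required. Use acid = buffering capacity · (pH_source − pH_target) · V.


acid = 3.5 · (7.1 − 5.2) · 32

212.8000 mEq


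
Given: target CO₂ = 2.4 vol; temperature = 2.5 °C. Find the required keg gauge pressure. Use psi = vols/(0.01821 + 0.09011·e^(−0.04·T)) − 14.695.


psi = 2.4/(0.01821 + 0.09011·e^(−0.04·2.5)) − 14.695

9.3664 psi


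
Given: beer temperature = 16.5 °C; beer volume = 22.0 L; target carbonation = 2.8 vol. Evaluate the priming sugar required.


residual = 14.695·(0.01821 + 0.09011·e^(−0.04·T));  sugar = (target − residual)·4.0·V
residual = 14.695·(0.01821 + 0.09011·e^(−0.04·16.5)) = 0.9520
sugar = (2.8 − 0.9520)·4.0·22.0

162.6246 g


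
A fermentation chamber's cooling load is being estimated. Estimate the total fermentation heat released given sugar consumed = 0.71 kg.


Q = m_sugar · 590 kJ/kg
Q = 0.71 · 590

418.9000 kJ


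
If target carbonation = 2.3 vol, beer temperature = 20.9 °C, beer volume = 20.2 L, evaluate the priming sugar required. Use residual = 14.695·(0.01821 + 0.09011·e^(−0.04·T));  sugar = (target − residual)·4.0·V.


residual = 14.695·(0.01821 + 0.09011·e^(−0.04·20.9)) = 0.8415
sugar = (2.3 − 0.8415)·4.0·20.2

117.8433 g


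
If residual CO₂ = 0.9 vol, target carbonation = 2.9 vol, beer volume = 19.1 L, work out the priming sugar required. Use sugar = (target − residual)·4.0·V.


sugar = (2.9 − 0.9)·4.0·19.1

152.8000 g


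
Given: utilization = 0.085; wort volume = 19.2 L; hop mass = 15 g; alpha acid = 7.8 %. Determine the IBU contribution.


IBU = (α/100)·mass·U·1000 / V
IBU = (7.8/100)·15·0.085·1000 / 19.2

5.1797 IBU


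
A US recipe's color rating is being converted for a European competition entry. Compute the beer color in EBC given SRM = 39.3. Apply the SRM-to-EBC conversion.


EBC = SRM · 1.97
EBC = 39.3 · 1.97

77.4210 EBC


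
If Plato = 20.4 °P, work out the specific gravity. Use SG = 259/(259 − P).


SG = 259/(259 − 20.4)

1.0855


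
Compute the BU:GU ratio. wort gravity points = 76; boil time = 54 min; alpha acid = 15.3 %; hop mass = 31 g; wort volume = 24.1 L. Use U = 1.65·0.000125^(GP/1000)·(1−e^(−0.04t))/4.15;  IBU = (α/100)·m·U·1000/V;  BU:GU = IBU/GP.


U = 1.65·0.000125^(76/1000)·(1−e^(−0.04·54))/4.15 = 0.1777
IBU = (15.3/100)·31·0.1777·1000/24.1 = 34.9640
BU:GU = 34.9640/76

0.4601


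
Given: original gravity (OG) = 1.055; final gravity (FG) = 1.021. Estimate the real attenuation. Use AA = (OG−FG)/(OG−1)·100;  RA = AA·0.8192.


AA = (1.055 − 1.021)/(1.055 − 1)·100 = 61.8182
RA = 61.8182·0.8192

50.6415 %


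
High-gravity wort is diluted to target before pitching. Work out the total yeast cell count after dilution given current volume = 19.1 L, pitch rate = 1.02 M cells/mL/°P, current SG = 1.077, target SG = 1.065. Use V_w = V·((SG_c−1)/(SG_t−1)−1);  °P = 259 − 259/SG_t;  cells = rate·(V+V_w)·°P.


V_w = 19.1·((1.077−1)/(1.065−1)−1) = 3.5262
V_final = 19.1 + 3.5262 = 22.6262
°P = 259 − 259/1.065 = 15.8075
cells = 1.02·22.6262·15.8075

364.8165 billion cells


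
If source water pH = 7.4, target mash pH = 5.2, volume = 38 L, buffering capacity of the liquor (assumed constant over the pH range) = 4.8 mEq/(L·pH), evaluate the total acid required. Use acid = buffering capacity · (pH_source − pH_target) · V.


acid = 4.8 · (7.4 − 5.2) · 38

401.2800 mEq


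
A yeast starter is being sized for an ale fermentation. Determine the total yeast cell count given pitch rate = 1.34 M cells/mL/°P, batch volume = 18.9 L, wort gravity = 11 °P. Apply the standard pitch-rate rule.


cells (billions) = rate · V_L · °P
cells = 1.34 · 18.9 · 11

278.5860 billion cells


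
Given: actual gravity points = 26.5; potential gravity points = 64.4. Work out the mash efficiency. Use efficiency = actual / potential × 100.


efficiency = 26.5 / 64.4 × 100

41.1491 %


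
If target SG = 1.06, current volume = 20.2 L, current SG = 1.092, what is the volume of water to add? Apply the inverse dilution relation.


V_water = V·((SG_curr − 1)/(SG_target − 1) − 1)
V_water = 20.2·((1.092 − 1)/(1.06 − 1) − 1)

10.7733 L


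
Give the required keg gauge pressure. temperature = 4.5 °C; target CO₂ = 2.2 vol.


psi = vols/(0.01821 + 0.09011·e^(−0.04·T)) − 14.695
psi = 2.2/(0.01821 + 0.09011·e^(−0.04·4.5)) − 14.695

8.8404 psi


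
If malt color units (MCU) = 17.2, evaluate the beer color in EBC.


SRM = 1.4922·MCU^0.6859;  EBC = SRM·1.97
SRM = 1.4922·17.2^0.6859 = 10.5021
EBC = 10.5021·1.97

20.6891 EBC


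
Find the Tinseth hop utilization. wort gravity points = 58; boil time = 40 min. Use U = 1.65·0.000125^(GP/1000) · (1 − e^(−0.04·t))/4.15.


bigness = 1.65·0.000125^(58/1000) = 0.9797
boil_factor = (1 − e^(−0.04·40))/4.15 = 0.1923
U = 0.9797 · 0.1923

0.1884


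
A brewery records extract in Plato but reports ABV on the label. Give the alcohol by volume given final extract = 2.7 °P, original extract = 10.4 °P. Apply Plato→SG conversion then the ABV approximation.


SG = 259/(259 − P);  ABV = (OG − FG)·131.25
OG = 259/(259 − 10.4) = 1.0418
FG = 259/(259 − 2.7) = 1.0105
ABV = (1.0418 − 1.0105)·131.25

4.1081 % ABV


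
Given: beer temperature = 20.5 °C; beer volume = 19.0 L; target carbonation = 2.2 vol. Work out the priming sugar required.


residual = 14.695·(0.01821 + 0.09011·e^(−0.04·T));  sugar = (target − residual)·4.0·V
residual = 14.695·(0.01821 + 0.09011·e^(−0.04·20.5)) = 0.8508
sugar = (2.2 − 0.8508)·4.0·19.0

102.5391 g


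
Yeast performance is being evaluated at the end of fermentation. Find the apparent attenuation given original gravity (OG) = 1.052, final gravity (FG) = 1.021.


AA = (OG − FG)/(OG − 1) · 100
AA = (1.052 − 1.021)/(1.052 − 1) · 100

59.6154 %


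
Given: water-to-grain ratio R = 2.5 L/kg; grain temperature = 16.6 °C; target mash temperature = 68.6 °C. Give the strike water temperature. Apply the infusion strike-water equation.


T_strike = (0.41/R)·(T_mash − T_grain) + T_mash
T_strike = (0.41/2.5)·(68.6 − 16.6) + 68.6

77.1280 °C


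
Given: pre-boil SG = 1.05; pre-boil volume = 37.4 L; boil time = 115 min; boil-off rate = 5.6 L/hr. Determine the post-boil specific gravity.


V_post = V_pre − rate·(t/60);  SG_post = 1 + (SG_pre−1)·V_pre/V_post
V_post = 37.4 − 5.6·(115/60) = 26.6667
SG_post = 1 + (1.05 − 1)·37.4/26.6667

1.0701


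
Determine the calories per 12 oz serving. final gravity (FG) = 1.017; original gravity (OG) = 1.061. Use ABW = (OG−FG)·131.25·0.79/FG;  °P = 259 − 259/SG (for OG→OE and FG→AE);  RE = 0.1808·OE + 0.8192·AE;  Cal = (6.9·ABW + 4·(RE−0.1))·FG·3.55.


ABW = (1.061 − 1.017)·131.25·0.79/1.017 = 4.4860
OE = 259 − 259/1.061 = 14.8907 °P
AE = 259 − 259/1.017 = 4.3294 °P
RE = 0.1808·14.8907 + 0.8192·4.3294 = 6.2389 °P
Cal = (6.9·4.4860 + 4·(6.2389−0.1))·1.017·3.55

200.4063 kcal


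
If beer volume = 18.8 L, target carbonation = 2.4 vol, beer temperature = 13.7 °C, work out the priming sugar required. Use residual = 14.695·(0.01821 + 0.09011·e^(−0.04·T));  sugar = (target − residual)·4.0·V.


residual = 14.695·(0.01821 + 0.09011·e^(−0.04·13.7)) = 1.0331
sugar = (2.4 − 1.0331)·4.0·18.8

102.7907 g


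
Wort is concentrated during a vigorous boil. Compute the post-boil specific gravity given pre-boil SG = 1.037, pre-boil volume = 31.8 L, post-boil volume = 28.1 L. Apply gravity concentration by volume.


SG_post = 1 + (SG_pre − 1)·V_pre/V_post
pts_pre = (1.037 − 1)·1000 = 37.0000
pts_post = 37.0000·31.8/28.1 = 41.8719
SG_post = 1 + 41.8719/1000

1.0419


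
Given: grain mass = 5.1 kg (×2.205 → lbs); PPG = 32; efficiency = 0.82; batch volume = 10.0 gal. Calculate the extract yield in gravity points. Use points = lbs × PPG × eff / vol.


lbs = 5.1 × 2.205 = 11.2455
points = 11.2455 × 32 × 0.82 / 10.0

29.5082 points


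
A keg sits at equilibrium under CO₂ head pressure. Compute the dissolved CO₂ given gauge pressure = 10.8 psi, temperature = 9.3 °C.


vols = (P + 14.695)·(0.01821 + 0.09011·e^(−0.04·T))
vols = (10.8 + 14.695)·(0.01821 + 0.09011·e^(−0.04·9.3))

2.0480 volumes


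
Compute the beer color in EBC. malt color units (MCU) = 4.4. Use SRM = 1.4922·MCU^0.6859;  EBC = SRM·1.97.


SRM = 1.4922·4.4^0.6859 = 4.1226
EBC = 4.1226·1.97

8.1215 EBC


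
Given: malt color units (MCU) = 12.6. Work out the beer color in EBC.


SRM = 1.4922·MCU^0.6859;  EBC = SRM·1.97
SRM = 1.4922·12.6^0.6859 = 8.4834
EBC = 8.4834·1.97

16.7123 EBC


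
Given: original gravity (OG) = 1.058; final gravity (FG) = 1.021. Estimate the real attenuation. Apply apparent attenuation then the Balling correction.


AA = (OG−FG)/(OG−1)·100;  RA = AA·0.8192
AA = (1.058 − 1.021)/(1.058 − 1)·100 = 63.7931
RA = 63.7931·0.8192

52.2593 %


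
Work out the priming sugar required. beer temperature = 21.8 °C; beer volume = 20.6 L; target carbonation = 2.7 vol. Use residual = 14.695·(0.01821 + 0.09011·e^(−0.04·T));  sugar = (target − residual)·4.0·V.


residual = 14.695·(0.01821 + 0.09011·e^(−0.04·21.8)) = 0.8212
sugar = (2.7 − 0.8212)·4.0·20.6

154.8091 g


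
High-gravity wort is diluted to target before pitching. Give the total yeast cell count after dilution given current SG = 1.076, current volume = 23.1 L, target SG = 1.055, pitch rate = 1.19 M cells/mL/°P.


V_w = V·((SG_c−1)/(SG_t−1)−1);  °P = 259 − 259/SG_t;  cells = rate·(V+V_w)·°P
V_w = 23.1·((1.076−1)/(1.055−1)−1) = 8.8200
V_final = 23.1 + 8.8200 = 31.9200
°P = 259 − 259/1.055 = 13.5024
cells = 1.19·31.9200·13.5024

512.8848 billion cells


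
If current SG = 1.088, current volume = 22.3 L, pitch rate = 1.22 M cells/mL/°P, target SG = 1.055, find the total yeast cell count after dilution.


V_w = V·((SG_c−1)/(SG_t−1)−1);  °P = 259 − 259/SG_t;  cells = rate·(V+V_w)·°P
V_w = 22.3·((1.088−1)/(1.055−1)−1) = 13.3800
V_final = 22.3 + 13.3800 = 35.6800
°P = 259 − 259/1.055 = 13.5024
cells = 1.22·35.6800·13.5024

587.7528 billion cells


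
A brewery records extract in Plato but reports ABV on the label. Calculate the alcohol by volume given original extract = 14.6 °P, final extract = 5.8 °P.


SG = 259/(259 − P);  ABV = (OG − FG)·131.25
OG = 259/(259 − 14.6) = 1.0597
FG = 259/(259 − 5.8) = 1.0229
ABV = (1.0597 − 1.0229)·131.25

4.8341 % ABV


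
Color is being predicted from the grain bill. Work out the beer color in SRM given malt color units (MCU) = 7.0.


SRM = 1.4922 · MCU^0.6859
SRM = 1.4922 · 7.0^0.6859

5.6687 SRM


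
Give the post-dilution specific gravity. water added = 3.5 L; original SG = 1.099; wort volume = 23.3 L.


SG_new = 1 + (SG_old − 1)·V_old/(V_old + V_water)
pts = (1.099 − 1)·1000·23.3/(23.3 + 3.5) = 86.0709
SG_new = 1 + 86.0709/1000

1.0861


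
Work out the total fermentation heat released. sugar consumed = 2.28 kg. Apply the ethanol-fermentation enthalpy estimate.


Q = m_sugar · 590 kJ/kg
Q = 2.28 · 590

1345.2000 kJ


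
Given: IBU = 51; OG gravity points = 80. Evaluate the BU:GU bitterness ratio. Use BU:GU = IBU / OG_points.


BU:GU = 51 / 80

0.6375


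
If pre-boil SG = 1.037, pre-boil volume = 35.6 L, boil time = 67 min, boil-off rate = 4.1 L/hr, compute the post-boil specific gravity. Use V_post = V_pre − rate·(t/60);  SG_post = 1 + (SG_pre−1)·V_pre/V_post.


V_post = 35.6 − 4.1·(67/60) = 31.0217
SG_post = 1 + (1.037 − 1)·35.6/31.0217

1.0425


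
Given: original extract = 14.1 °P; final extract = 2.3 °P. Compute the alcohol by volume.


SG = 259/(259 − P);  ABV = (OG − FG)·131.25
OG = 259/(259 − 14.1) = 1.0576
FG = 259/(259 − 2.3) = 1.0090
ABV = (1.0576 − 1.0090)·131.25

6.3807 % ABV


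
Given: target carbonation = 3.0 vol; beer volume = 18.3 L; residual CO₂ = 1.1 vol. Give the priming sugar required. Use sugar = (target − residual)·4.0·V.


sugar = (3.0 − 1.1)·4.0·18.3

139.0800 g


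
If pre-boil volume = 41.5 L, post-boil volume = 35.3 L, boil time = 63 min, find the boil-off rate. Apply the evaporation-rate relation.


rate = (V_pre − V_post) / (t_min/60)
rate = (41.5 − 35.3) / (63/60)

5.9048 L/hr


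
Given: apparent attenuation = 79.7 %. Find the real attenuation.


RA = AA · 0.8192
RA = 79.7 · 0.8192

65.2902 %


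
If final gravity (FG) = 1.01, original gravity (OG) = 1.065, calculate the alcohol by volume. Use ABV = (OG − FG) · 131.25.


ABV = (1.065 − 1.01) · 131.25

7.2187 % ABV


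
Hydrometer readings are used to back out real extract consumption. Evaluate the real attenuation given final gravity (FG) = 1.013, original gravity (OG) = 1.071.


AA = (OG−FG)/(OG−1)·100;  RA = AA·0.8192
AA = (1.071 − 1.013)/(1.071 − 1)·100 = 81.6901
RA = 81.6901·0.8192

66.9206 %


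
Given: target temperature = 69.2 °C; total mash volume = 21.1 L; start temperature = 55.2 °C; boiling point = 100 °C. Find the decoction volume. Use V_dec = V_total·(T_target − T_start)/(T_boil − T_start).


V_dec = 21.1·(69.2 − 55.2)/(100 − 55.2)

6.5938 L


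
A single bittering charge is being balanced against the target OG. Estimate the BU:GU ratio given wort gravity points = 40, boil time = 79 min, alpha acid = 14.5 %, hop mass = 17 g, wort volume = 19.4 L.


U = 1.65·0.000125^(GP/1000)·(1−e^(−0.04t))/4.15;  IBU = (α/100)·m·U·1000/V;  BU:GU = IBU/GP
U = 1.65·0.000125^(40/1000)·(1−e^(−0.04·79))/4.15 = 0.2658
IBU = (14.5/100)·17·0.2658·1000/19.4 = 33.7676
BU:GU = 33.7676/40

0.8442


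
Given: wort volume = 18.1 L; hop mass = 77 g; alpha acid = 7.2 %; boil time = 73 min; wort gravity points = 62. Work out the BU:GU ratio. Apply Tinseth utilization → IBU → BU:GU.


U = 1.65·0.000125^(GP/1000)·(1−e^(−0.04t))/4.15;  IBU = (α/100)·m·U·1000/V;  BU:GU = IBU/GP
U = 1.65·0.000125^(62/1000)·(1−e^(−0.04·73))/4.15 = 0.2155
IBU = (7.2/100)·77·0.2155·1000/18.1 = 65.9949
BU:GU = 65.9949/62

1.0644


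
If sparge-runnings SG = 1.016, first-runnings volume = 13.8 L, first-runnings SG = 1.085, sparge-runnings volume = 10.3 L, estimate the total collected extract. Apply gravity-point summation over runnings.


total = Σ (SG_i − 1)·1000·V_i
first = (1.085 − 1)·1000·13.8 = 1173.0000
sparge = (1.016 − 1)·1000·10.3 = 164.8000
total = 1173.0000 + 164.8000

1337.8000 gravity·L


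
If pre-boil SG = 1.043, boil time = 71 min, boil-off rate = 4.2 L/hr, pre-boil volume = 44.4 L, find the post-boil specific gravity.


V_post = V_pre − rate·(t/60);  SG_post = 1 + (SG_pre−1)·V_pre/V_post
V_post = 44.4 − 4.2·(71/60) = 39.4300
SG_post = 1 + (1.043 − 1)·44.4/39.4300

1.0484


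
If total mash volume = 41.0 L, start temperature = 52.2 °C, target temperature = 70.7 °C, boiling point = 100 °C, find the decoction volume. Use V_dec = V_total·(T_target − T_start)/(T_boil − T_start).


V_dec = 41.0·(70.7 − 52.2)/(100 − 52.2)

15.8682 L


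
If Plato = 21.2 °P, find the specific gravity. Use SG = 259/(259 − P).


SG = 259/(259 − 21.2)

1.0892


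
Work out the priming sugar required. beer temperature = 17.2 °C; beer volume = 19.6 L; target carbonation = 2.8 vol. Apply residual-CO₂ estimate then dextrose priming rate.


residual = 14.695·(0.01821 + 0.09011·e^(−0.04·T));  sugar = (target − residual)·4.0·V
residual = 14.695·(0.01821 + 0.09011·e^(−0.04·17.2)) = 0.9331
sugar = (2.8 − 0.9331)·4.0·19.6

146.3653 g


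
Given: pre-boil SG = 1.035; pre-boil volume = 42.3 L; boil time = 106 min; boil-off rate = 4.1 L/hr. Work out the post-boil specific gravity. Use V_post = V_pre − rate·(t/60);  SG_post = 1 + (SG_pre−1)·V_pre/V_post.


V_post = 42.3 − 4.1·(106/60) = 35.0567
SG_post = 1 + (1.035 − 1)·42.3/35.0567

1.0422


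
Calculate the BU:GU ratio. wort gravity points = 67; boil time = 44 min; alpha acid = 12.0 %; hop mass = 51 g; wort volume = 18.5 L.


U = 1.65·0.000125^(GP/1000)·(1−e^(−0.04t))/4.15;  IBU = (α/100)·m·U·1000/V;  BU:GU = IBU/GP
U = 1.65·0.000125^(67/1000)·(1−e^(−0.04·44))/4.15 = 0.1803
IBU = (12.0/100)·51·0.1803·1000/18.5 = 59.6369
BU:GU = 59.6369/67

0.8901


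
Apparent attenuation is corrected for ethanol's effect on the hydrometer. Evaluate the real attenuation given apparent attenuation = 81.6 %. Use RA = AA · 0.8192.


RA = 81.6 · 0.8192

66.8467 %


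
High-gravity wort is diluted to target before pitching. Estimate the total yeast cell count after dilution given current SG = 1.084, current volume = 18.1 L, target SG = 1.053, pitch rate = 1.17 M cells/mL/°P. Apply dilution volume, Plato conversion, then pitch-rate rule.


V_w = V·((SG_c−1)/(SG_t−1)−1);  °P = 259 − 259/SG_t;  cells = rate·(V+V_w)·°P
V_w = 18.1·((1.084−1)/(1.053−1)−1) = 10.5868
V_final = 18.1 + 10.5868 = 28.6868
°P = 259 − 259/1.053 = 13.0361
cells = 1.17·28.6868·13.0361

437.5373 billion cells


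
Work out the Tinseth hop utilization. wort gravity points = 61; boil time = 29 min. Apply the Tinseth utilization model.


U = 1.65·0.000125^(GP/1000) · (1 − e^(−0.04·t))/4.15
bigness = 1.65·0.000125^(61/1000) = 0.9537
boil_factor = (1 − e^(−0.04·29))/4.15 = 0.1654
U = 0.9537 · 0.1654

0.1578


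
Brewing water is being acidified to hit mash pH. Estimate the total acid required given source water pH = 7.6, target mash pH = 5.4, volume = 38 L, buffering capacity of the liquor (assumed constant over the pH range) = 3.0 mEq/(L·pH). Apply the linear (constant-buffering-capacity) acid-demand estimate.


acid = buffering capacity · (pH_source − pH_target) · V
acid = 3.0 · (7.6 − 5.4) · 38

250.8000 mEq


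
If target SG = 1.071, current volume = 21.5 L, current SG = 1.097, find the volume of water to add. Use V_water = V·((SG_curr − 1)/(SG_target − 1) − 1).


V_water = 21.5·((1.097 − 1)/(1.071 − 1) − 1)

7.8732 L


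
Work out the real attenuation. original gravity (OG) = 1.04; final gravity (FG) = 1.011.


AA = (OG−FG)/(OG−1)·100;  RA = AA·0.8192
AA = (1.04 − 1.011)/(1.04 − 1)·100 = 72.5000
RA = 72.5000·0.8192

59.3920 %


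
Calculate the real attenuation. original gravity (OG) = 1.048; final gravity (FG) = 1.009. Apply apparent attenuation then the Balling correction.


AA = (OG−FG)/(OG−1)·100;  RA = AA·0.8192
AA = (1.048 − 1.009)/(1.048 − 1)·100 = 81.2500
RA = 81.2500·0.8192

66.5600 %


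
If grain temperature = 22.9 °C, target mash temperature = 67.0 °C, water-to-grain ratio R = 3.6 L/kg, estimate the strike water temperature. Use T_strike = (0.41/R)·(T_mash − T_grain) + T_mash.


T_strike = (0.41/3.6)·(67.0 − 22.9) + 67.0

72.0225 °C


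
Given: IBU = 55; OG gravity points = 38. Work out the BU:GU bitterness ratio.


BU:GU = IBU / OG_points
BU:GU = 55 / 38

1.4474


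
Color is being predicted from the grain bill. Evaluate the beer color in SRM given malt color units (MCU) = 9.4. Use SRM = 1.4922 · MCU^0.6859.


SRM = 1.4922 · 9.4^0.6859

6.9390 SRM


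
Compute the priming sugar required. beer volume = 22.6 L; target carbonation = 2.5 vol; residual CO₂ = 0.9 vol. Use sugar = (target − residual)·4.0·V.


sugar = (2.5 − 0.9)·4.0·22.6

144.6400 g


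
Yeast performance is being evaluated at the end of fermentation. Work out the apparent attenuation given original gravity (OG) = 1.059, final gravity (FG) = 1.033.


AA = (OG − FG)/(OG − 1) · 100
AA = (1.059 − 1.033)/(1.059 − 1) · 100

44.0678 %


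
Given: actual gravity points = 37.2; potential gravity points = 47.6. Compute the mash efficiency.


efficiency = actual / potential × 100
efficiency = 37.2 / 47.6 × 100

78.1513 %


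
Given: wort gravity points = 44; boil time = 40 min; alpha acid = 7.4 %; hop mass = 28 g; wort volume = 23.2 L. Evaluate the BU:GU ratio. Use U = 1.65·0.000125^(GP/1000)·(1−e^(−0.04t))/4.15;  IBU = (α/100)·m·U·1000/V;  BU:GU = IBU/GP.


U = 1.65·0.000125^(44/1000)·(1−e^(−0.04·40))/4.15 = 0.2137
IBU = (7.4/100)·28·0.2137·1000/23.2 = 19.0836
BU:GU = 19.0836/44

0.4337


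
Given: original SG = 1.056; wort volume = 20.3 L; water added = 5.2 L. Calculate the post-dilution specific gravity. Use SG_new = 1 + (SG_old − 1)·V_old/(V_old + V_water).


pts = (1.056 − 1)·1000·20.3/(20.3 + 5.2) = 44.5804
SG_new = 1 + 44.5804/1000

1.0446


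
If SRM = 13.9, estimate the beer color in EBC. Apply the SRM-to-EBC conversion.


EBC = SRM · 1.97
EBC = 13.9 · 1.97

27.3830 EBC


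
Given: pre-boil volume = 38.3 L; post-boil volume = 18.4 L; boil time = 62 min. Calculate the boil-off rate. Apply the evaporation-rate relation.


rate = (V_pre − V_post) / (t_min/60)
rate = (38.3 − 18.4) / (62/60)

19.2581 L/hr


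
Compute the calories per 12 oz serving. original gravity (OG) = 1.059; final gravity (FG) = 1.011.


ABW = (OG−FG)·131.25·0.79/FG;  °P = 259 − 259/SG (for OG→OE and FG→AE);  RE = 0.1808·OE + 0.8192·AE;  Cal = (6.9·ABW + 4·(RE−0.1))·FG·3.55
ABW = (1.059 − 1.011)·131.25·0.79/1.011 = 4.9228
OE = 259 − 259/1.059 = 14.4297 °P
AE = 259 − 259/1.011 = 2.8180 °P
RE = 0.1808·14.4297 + 0.8192·2.8180 = 4.9174 °P
Cal = (6.9·4.9228 + 4·(4.9174−0.1))·1.011·3.55

191.0710 kcal


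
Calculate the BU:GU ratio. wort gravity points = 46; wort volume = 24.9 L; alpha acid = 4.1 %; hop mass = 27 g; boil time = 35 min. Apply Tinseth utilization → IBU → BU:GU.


U = 1.65·0.000125^(GP/1000)·(1−e^(−0.04t))/4.15;  IBU = (α/100)·m·U·1000/V;  BU:GU = IBU/GP
U = 1.65·0.000125^(46/1000)·(1−e^(−0.04·35))/4.15 = 0.1981
IBU = (4.1/100)·27·0.1981·1000/24.9 = 8.8078
BU:GU = 8.8078/46

0.1915


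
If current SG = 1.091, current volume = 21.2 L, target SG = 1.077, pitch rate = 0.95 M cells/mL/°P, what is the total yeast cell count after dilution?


V_w = V·((SG_c−1)/(SG_t−1)−1);  °P = 259 − 259/SG_t;  cells = rate·(V+V_w)·°P
V_w = 21.2·((1.091−1)/(1.077−1)−1) = 3.8545
V_final = 21.2 + 3.8545 = 25.0545
°P = 259 − 259/1.077 = 18.5172
cells = 0.95·25.0545·18.5172

440.7425 billion cells


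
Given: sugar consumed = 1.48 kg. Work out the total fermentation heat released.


Q = m_sugar · 590 kJ/kg
Q = 1.48 · 590

873.2000 kJ


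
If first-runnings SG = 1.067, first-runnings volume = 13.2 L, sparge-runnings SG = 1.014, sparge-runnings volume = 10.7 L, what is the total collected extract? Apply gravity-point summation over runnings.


total = Σ (SG_i − 1)·1000·V_i
first = (1.067 − 1)·1000·13.2 = 884.4000
sparge = (1.014 − 1)·1000·10.7 = 149.8000
total = 884.4000 + 149.8000

1034.2000 gravity·L


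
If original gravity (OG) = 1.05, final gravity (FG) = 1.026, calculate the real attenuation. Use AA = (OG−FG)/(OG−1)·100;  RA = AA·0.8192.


AA = (1.05 − 1.026)/(1.05 − 1)·100 = 48.0000
RA = 48.0000·0.8192

39.3216 %


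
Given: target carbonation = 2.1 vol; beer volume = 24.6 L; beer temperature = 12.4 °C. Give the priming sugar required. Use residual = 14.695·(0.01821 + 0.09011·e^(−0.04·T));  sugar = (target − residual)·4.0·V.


residual = 14.695·(0.01821 + 0.09011·e^(−0.04·12.4)) = 1.0740
sugar = (2.1 − 1.0740)·4.0·24.6

100.9621 g


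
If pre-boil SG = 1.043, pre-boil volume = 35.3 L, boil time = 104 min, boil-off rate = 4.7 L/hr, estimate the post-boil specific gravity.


V_post = V_pre − rate·(t/60);  SG_post = 1 + (SG_pre−1)·V_pre/V_post
V_post = 35.3 − 4.7·(104/60) = 27.1533
SG_post = 1 + (1.043 − 1)·35.3/27.1533

1.0559


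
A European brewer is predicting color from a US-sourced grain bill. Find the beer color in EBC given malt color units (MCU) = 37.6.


SRM = 1.4922·MCU^0.6859;  EBC = SRM·1.97
SRM = 1.4922·37.6^0.6859 = 17.9576
EBC = 17.9576·1.97

35.3765 EBC


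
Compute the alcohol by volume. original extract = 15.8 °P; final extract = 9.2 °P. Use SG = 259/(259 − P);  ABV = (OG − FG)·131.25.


OG = 259/(259 − 15.8) = 1.0650
FG = 259/(259 − 9.2) = 1.0368
ABV = (1.0650 − 1.0368)·131.25

3.6931 % ABV


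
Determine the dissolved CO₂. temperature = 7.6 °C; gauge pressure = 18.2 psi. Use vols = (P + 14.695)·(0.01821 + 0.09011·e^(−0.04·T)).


vols = (18.2 + 14.695)·(0.01821 + 0.09011·e^(−0.04·7.6))

2.7862 volumes


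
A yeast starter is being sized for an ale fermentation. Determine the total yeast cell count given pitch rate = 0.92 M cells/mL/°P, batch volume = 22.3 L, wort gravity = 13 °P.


cells (billions) = rate · V_L · °P
cells = 0.92 · 22.3 · 13

266.7080 billion cells


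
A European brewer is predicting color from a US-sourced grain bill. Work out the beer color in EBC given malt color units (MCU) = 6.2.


SRM = 1.4922·MCU^0.6859;  EBC = SRM·1.97
SRM = 1.4922·6.2^0.6859 = 5.2159
EBC = 5.2159·1.97

10.2753 EBC


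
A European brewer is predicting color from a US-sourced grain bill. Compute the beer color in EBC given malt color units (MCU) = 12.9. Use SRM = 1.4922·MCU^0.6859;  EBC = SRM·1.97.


SRM = 1.4922·12.9^0.6859 = 8.6215
EBC = 8.6215·1.97

16.9843 EBC


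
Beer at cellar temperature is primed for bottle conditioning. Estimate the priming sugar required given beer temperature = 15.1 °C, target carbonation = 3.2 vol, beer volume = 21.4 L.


residual = 14.695·(0.01821 + 0.09011·e^(−0.04·T));  sugar = (target − residual)·4.0·V
residual = 14.695·(0.01821 + 0.09011·e^(−0.04·15.1)) = 0.9914
sugar = (3.2 − 0.9914)·4.0·21.4

189.0551 g


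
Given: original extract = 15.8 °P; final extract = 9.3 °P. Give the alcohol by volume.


SG = 259/(259 − P);  ABV = (OG − FG)·131.25
OG = 259/(259 − 15.8) = 1.0650
FG = 259/(259 − 9.3) = 1.0372
ABV = (1.0650 − 1.0372)·131.25

3.6386 % ABV


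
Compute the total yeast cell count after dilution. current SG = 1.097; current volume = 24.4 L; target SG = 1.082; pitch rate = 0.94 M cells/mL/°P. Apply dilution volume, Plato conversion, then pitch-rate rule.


V_w = V·((SG_c−1)/(SG_t−1)−1);  °P = 259 − 259/SG_t;  cells = rate·(V+V_w)·°P
V_w = 24.4·((1.097−1)/(1.082−1)−1) = 4.4634
V_final = 24.4 + 4.4634 = 28.8634
°P = 259 − 259/1.082 = 19.6285
cells = 0.94·28.8634·19.6285

532.5519 billion cells


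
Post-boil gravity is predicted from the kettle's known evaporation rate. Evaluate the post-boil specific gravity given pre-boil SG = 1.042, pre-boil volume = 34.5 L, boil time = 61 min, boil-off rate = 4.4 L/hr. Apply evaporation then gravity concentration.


V_post = V_pre − rate·(t/60);  SG_post = 1 + (SG_pre−1)·V_pre/V_post
V_post = 34.5 − 4.4·(61/60) = 30.0267
SG_post = 1 + (1.042 − 1)·34.5/30.0267

1.0483


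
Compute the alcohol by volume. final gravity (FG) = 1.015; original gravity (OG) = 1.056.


ABV = (OG − FG) · 131.25
ABV = (1.056 − 1.015) · 131.25

5.3813 % ABV


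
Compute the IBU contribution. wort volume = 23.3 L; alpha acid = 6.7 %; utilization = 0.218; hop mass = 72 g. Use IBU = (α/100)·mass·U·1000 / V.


IBU = (6.7/100)·72·0.218·1000 / 23.3

45.1344 IBU


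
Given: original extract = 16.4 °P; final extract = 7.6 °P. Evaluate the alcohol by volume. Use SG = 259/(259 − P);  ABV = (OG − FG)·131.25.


OG = 259/(259 − 16.4) = 1.0676
FG = 259/(259 − 7.6) = 1.0302
ABV = (1.0676 − 1.0302)·131.25

4.9048 % ABV


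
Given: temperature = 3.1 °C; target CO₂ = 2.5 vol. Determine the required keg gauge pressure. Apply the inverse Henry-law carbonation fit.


psi = vols/(0.01821 + 0.09011·e^(−0.04·T)) − 14.695
psi = 2.5/(0.01821 + 0.09011·e^(−0.04·3.1)) − 14.695

10.8644 psi


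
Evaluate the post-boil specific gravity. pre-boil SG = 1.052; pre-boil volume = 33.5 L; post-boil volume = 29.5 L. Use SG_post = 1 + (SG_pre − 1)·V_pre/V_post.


pts_pre = (1.052 − 1)·1000 = 52.0000
pts_post = 52.0000·33.5/29.5 = 59.0508
SG_post = 1 + 59.0508/1000

1.0591


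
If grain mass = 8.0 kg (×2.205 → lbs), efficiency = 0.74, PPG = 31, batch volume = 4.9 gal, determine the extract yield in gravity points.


points = lbs × PPG × eff / vol
lbs = 8.0 × 2.205 = 17.6400
points = 17.6400 × 31 × 0.74 / 4.9

82.5840 points


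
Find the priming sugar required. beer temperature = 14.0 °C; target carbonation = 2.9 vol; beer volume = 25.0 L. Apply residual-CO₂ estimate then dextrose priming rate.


residual = 14.695·(0.01821 + 0.09011·e^(−0.04·T));  sugar = (target − residual)·4.0·V
residual = 14.695·(0.01821 + 0.09011·e^(−0.04·14.0)) = 1.0240
sugar = (2.9 − 1.0240)·4.0·25.0

187.6028 g


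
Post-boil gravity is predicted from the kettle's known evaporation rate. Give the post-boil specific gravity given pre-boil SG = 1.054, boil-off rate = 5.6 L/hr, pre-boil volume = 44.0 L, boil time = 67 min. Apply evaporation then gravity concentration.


V_post = V_pre − rate·(t/60);  SG_post = 1 + (SG_pre−1)·V_pre/V_post
V_post = 44.0 − 5.6·(67/60) = 37.7467
SG_post = 1 + (1.054 − 1)·44.0/37.7467

1.0629


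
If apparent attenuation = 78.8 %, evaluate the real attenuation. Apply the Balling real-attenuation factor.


RA = AA · 0.8192
RA = 78.8 · 0.8192

64.5530 %


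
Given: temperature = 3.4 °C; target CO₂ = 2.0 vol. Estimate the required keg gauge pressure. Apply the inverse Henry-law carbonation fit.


psi = vols/(0.01821 + 0.09011·e^(−0.04·T)) − 14.695
psi = 2.0/(0.01821 + 0.09011·e^(−0.04·3.4)) − 14.695

5.9530 psi


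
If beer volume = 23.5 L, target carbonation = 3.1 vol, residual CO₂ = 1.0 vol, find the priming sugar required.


sugar = (target − residual)·4.0·V
sugar = (3.1 − 1.0)·4.0·23.5

197.4000 g


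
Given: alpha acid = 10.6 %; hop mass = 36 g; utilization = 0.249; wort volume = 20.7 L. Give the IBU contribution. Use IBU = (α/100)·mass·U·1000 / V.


IBU = (10.6/100)·36·0.249·1000 / 20.7

45.9026 IBU


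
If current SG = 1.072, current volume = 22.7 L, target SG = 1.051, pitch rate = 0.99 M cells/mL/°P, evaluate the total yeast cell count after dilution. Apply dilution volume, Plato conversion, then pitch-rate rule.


V_w = V·((SG_c−1)/(SG_t−1)−1);  °P = 259 − 259/SG_t;  cells = rate·(V+V_w)·°P
V_w = 22.7·((1.072−1)/(1.051−1)−1) = 9.3471
V_final = 22.7 + 9.3471 = 32.0471
°P = 259 − 259/1.051 = 12.5680
cells = 0.99·32.0471·12.5680

398.7407 billion cells


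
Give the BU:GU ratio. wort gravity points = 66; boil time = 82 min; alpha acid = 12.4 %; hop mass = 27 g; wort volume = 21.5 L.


U = 1.65·0.000125^(GP/1000)·(1−e^(−0.04t))/4.15;  IBU = (α/100)·m·U·1000/V;  BU:GU = IBU/GP
U = 1.65·0.000125^(66/1000)·(1−e^(−0.04·82))/4.15 = 0.2114
IBU = (12.4/100)·27·0.2114·1000/21.5 = 32.9247
BU:GU = 32.9247/66

0.4989


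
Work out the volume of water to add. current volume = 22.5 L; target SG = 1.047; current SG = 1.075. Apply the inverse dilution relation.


V_water = V·((SG_curr − 1)/(SG_target − 1) − 1)
V_water = 22.5·((1.075 − 1)/(1.047 − 1) − 1)

13.4043 L


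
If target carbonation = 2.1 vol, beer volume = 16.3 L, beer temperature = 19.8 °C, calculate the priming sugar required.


residual = 14.695·(0.01821 + 0.09011·e^(−0.04·T));  sugar = (target − residual)·4.0·V
residual = 14.695·(0.01821 + 0.09011·e^(−0.04·19.8)) = 0.8674
sugar = (2.1 − 0.8674)·4.0·16.3

80.3680 g


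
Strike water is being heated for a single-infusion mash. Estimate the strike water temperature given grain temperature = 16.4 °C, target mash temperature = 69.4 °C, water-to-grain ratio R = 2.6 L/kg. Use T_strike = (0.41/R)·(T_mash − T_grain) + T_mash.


T_strike = (0.41/2.6)·(69.4 − 16.4) + 69.4

77.7577 °C


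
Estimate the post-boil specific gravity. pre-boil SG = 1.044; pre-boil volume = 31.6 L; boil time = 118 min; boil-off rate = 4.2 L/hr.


V_post = V_pre − rate·(t/60);  SG_post = 1 + (SG_pre−1)·V_pre/V_post
V_post = 31.6 − 4.2·(118/60) = 23.3400
SG_post = 1 + (1.044 − 1)·31.6/23.3400

1.0596


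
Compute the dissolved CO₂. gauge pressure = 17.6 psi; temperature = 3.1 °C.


vols = (P + 14.695)·(0.01821 + 0.09011·e^(−0.04·T))
vols = (17.6 + 14.695)·(0.01821 + 0.09011·e^(−0.04·3.1))

3.1588 volumes


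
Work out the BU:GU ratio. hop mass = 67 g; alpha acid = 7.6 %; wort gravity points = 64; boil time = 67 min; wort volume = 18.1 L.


U = 1.65·0.000125^(GP/1000)·(1−e^(−0.04t))/4.15;  IBU = (α/100)·m·U·1000/V;  BU:GU = IBU/GP
U = 1.65·0.000125^(64/1000)·(1−e^(−0.04·67))/4.15 = 0.2083
IBU = (7.6/100)·67·0.2083·1000/18.1 = 58.6140
BU:GU = 58.6140/64

0.9158


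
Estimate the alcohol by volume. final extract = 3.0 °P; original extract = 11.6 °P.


SG = 259/(259 − P);  ABV = (OG − FG)·131.25
OG = 259/(259 − 11.6) = 1.0469
FG = 259/(259 − 3.0) = 1.0117
ABV = (1.0469 − 1.0117)·131.25

4.6159 % ABV


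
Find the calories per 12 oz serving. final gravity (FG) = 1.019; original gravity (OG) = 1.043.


ABW = (OG−FG)·131.25·0.79/FG;  °P = 259 − 259/SG (for OG→OE and FG→AE);  RE = 0.1808·OE + 0.8192·AE;  Cal = (6.9·ABW + 4·(RE−0.1))·FG·3.55
ABW = (1.043 − 1.019)·131.25·0.79/1.019 = 2.4421
OE = 259 − 259/1.043 = 10.6779 °P
AE = 259 − 259/1.019 = 4.8292 °P
RE = 0.1808·10.6779 + 0.8192·4.8292 = 5.8867 °P
Cal = (6.9·2.4421 + 4·(5.8867−0.1))·1.019·3.55

144.6878 kcal


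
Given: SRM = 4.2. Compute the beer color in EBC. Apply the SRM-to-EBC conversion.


EBC = SRM · 1.97
EBC = 4.2 · 1.97

8.2740 EBC


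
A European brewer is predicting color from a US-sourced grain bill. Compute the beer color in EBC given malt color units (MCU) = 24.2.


SRM = 1.4922·MCU^0.6859;  EBC = SRM·1.97
SRM = 1.4922·24.2^0.6859 = 13.2735
EBC = 13.2735·1.97

26.1488 EBC


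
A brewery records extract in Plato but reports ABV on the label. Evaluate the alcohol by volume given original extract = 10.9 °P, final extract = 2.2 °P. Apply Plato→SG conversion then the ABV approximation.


SG = 259/(259 − P);  ABV = (OG − FG)·131.25
OG = 259/(259 − 10.9) = 1.0439
FG = 259/(259 − 2.2) = 1.0086
ABV = (1.0439 − 1.0086)·131.25

4.6419 % ABV


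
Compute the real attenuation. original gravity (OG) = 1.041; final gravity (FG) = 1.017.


AA = (OG−FG)/(OG−1)·100;  RA = AA·0.8192
AA = (1.041 − 1.017)/(1.041 − 1)·100 = 58.5366
RA = 58.5366·0.8192

47.9532 %


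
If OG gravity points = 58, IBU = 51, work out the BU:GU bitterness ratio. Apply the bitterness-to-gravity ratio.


BU:GU = IBU / OG_points
BU:GU = 51 / 58

0.8793


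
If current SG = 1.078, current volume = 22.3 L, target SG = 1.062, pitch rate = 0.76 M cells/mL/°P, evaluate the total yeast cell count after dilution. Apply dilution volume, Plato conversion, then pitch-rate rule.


V_w = V·((SG_c−1)/(SG_t−1)−1);  °P = 259 − 259/SG_t;  cells = rate·(V+V_w)·°P
V_w = 22.3·((1.078−1)/(1.062−1)−1) = 5.7548
V_final = 22.3 + 5.7548 = 28.0548
°P = 259 − 259/1.062 = 15.1205
cells = 0.76·28.0548·15.1205

322.3950 billion cells


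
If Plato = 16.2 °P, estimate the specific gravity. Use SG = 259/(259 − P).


SG = 259/(259 − 16.2)

1.0667


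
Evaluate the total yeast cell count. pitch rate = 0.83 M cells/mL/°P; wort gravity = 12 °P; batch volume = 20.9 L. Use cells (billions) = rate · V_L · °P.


cells = 0.83 · 20.9 · 12

208.1640 billion cells


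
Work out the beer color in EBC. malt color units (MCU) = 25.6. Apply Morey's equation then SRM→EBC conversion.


SRM = 1.4922·MCU^0.6859;  EBC = SRM·1.97
SRM = 1.4922·25.6^0.6859 = 13.7955
EBC = 13.7955·1.97

27.1772 EBC


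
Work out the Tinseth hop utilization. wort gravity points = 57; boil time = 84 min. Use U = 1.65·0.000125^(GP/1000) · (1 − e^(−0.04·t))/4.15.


bigness = 1.65·0.000125^(57/1000) = 0.9886
boil_factor = (1 − e^(−0.04·84))/4.15 = 0.2326
U = 0.9886 · 0.2326

0.2299


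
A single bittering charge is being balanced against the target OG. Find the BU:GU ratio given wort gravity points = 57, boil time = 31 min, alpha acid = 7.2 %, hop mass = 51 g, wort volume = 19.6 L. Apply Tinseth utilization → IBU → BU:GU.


U = 1.65·0.000125^(GP/1000)·(1−e^(−0.04t))/4.15;  IBU = (α/100)·m·U·1000/V;  BU:GU = IBU/GP
U = 1.65·0.000125^(57/1000)·(1−e^(−0.04·31))/4.15 = 0.1693
IBU = (7.2/100)·51·0.1693·1000/19.6 = 31.7133
BU:GU = 31.7133/57

0.5564


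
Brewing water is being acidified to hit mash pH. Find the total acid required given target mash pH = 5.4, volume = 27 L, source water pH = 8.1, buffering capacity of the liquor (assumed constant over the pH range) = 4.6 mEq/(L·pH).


acid = buffering capacity · (pH_source − pH_target) · V
acid = 4.6 · (8.1 − 5.4) · 27

335.3400 mEq


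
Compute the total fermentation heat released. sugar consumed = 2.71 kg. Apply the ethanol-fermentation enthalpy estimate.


Q = m_sugar · 590 kJ/kg
Q = 2.71 · 590

1598.9000 kJ


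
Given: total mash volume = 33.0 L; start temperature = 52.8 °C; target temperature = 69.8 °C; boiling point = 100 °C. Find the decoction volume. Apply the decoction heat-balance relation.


V_dec = V_total·(T_target − T_start)/(T_boil − T_start)
V_dec = 33.0·(69.8 − 52.8)/(100 − 52.8)

11.8856 L


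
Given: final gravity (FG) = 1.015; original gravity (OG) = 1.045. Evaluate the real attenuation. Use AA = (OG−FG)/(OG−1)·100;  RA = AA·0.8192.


AA = (1.045 − 1.015)/(1.045 − 1)·100 = 66.6667
RA = 66.6667·0.8192

54.6133 %


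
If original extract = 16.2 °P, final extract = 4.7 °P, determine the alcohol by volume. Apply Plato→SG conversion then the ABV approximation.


SG = 259/(259 − P);  ABV = (OG − FG)·131.25
OG = 259/(259 − 16.2) = 1.0667
FG = 259/(259 − 4.7) = 1.0185
ABV = (1.0667 − 1.0185)·131.25

6.3314 % ABV


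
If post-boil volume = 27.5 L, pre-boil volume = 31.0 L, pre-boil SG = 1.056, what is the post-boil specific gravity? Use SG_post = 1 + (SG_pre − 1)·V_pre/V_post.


pts_pre = (1.056 − 1)·1000 = 56.0000
pts_post = 56.0000·31.0/27.5 = 63.1273
SG_post = 1 + 63.1273/1000

1.0631


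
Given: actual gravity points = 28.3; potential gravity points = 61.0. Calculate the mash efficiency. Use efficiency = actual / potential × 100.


efficiency = 28.3 / 61.0 × 100

46.3934 %


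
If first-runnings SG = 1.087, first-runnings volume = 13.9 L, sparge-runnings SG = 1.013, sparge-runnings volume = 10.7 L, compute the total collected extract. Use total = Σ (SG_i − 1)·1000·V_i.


first = (1.087 − 1)·1000·13.9 = 1209.3000
sparge = (1.013 − 1)·1000·10.7 = 139.1000
total = 1209.3000 + 139.1000

1348.4000 gravity·L
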